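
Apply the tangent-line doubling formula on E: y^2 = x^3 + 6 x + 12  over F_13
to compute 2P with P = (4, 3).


Doubling: s = (3 x1^2 + a) / (2 y1)
s = (3*4^2 + 6) / (2*3) mod 13 = 9
x3 = s^2 - 2 x1 mod 13 = 9^2 - 2*4 = 8
y3 = s (x1 - x3) - y1 mod 13 = 9 * (4 - 8) - 3 = 0

2P = (8, 0)


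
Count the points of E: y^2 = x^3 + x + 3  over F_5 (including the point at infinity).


For each x in F_5, count y with y^2 = x^3 + 1 x + 3 mod 5:
  x = 1: RHS = 0, y in [0]  -> 1 point(s)
  x = 4: RHS = 1, y in [1, 4]  -> 2 point(s)
Affine points: 3. Add the point at infinity: total = 4.

#E(F_5) = 4


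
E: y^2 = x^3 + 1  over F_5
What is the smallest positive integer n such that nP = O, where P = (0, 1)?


Compute successive multiples of P until we hit O:
  1P = (0, 1)
  2P = (0, 4)
  3P = O

ord(P) = 3


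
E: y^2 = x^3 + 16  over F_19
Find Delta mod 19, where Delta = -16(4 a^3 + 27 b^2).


4 a^3 + 27 b^2 = 4*0^3 + 27*16^2 = 0 + 6912 = 6912
Delta = -16 * (6912) = -110592
Delta mod 19 = 7

Delta = 7 (mod 19)


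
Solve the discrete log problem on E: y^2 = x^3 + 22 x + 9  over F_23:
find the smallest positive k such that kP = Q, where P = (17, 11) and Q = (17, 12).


Enumerate multiples of P until we hit Q = (17, 12):
  1P = (17, 11)
  2P = (7, 0)
  3P = (17, 12)
Match found at i = 3.

k = 3


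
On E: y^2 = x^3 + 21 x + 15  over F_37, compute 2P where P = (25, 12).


Doubling: s = (3 x1^2 + a) / (2 y1)
s = (3*25^2 + 21) / (2*12) mod 37 = 5
x3 = s^2 - 2 x1 mod 37 = 5^2 - 2*25 = 12
y3 = s (x1 - x3) - y1 mod 37 = 5 * (25 - 12) - 12 = 16

2P = (12, 16)


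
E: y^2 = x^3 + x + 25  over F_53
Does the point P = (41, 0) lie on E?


Check whether y^2 = x^3 + 1 x + 25 (mod 53) for (x, y) = (41, 0).
LHS: y^2 = 0^2 mod 53 = 0
RHS: x^3 + 1 x + 25 = 41^3 + 1*41 + 25 mod 53 = 34
LHS != RHS

No, not on the curve


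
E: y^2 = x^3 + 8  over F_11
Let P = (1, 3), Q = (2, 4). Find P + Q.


P != Q, so use the chord formula.
s = (y2 - y1) / (x2 - x1) = (1) / (1) mod 11 = 1
x3 = s^2 - x1 - x2 mod 11 = 1^2 - 1 - 2 = 9
y3 = s (x1 - x3) - y1 mod 11 = 1 * (1 - 9) - 3 = 0

P + Q = (9, 0)


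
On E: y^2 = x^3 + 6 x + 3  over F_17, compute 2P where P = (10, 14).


k = 2 = 10_2 (binary, LSB first: 01)
Double-and-add from P = (10, 14):
  bit 0 = 0: acc unchanged = O
  bit 1 = 1: acc = O + (14, 3) = (14, 3)

2P = (14, 3)


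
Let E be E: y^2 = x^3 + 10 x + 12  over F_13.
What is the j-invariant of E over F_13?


Delta = -16(4 a^3 + 27 b^2) mod 13 = 9
-1728 * (4 a)^3 = -1728 * (4*10)^3 mod 13 = 1
j = 1 * 9^(-1) mod 13 = 3

j = 3 (mod 13)


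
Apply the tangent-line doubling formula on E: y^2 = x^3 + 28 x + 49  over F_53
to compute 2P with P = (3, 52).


Doubling: s = (3 x1^2 + a) / (2 y1)
s = (3*3^2 + 28) / (2*52) mod 53 = 52
x3 = s^2 - 2 x1 mod 53 = 52^2 - 2*3 = 48
y3 = s (x1 - x3) - y1 mod 53 = 52 * (3 - 48) - 52 = 46

2P = (48, 46)


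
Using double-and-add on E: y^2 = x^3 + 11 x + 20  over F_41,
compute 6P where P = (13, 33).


k = 6 = 110_2 (binary, LSB first: 011)
Double-and-add from P = (13, 33):
  bit 0 = 0: acc unchanged = O
  bit 1 = 1: acc = O + (17, 35) = (17, 35)
  bit 2 = 1: acc = (17, 35) + (11, 18) = (29, 13)

6P = (29, 13)


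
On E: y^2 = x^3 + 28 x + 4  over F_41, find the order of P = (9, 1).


Compute successive multiples of P until we hit O:
  1P = (9, 1)
  2P = (5, 8)
  3P = (7, 16)
  4P = (30, 13)
  5P = (4, 37)
  6P = (29, 20)
  7P = (12, 31)
  8P = (38, 37)
  ... (continuing to 41P)
  41P = O

ord(P) = 41


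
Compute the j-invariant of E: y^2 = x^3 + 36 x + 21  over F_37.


Delta = -16(4 a^3 + 27 b^2) mod 37 = 28
-1728 * (4 a)^3 = -1728 * (4*36)^3 mod 37 = 36
j = 36 * 28^(-1) mod 37 = 33

j = 33 (mod 37)


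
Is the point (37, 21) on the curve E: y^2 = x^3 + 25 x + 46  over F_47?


Check whether y^2 = x^3 + 25 x + 46 (mod 47) for (x, y) = (37, 21).
LHS: y^2 = 21^2 mod 47 = 18
RHS: x^3 + 25 x + 46 = 37^3 + 25*37 + 46 mod 47 = 18
LHS = RHS

Yes, on the curve


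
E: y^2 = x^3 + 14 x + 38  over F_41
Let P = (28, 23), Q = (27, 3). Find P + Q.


P != Q, so use the chord formula.
s = (y2 - y1) / (x2 - x1) = (21) / (40) mod 41 = 20
x3 = s^2 - x1 - x2 mod 41 = 20^2 - 28 - 27 = 17
y3 = s (x1 - x3) - y1 mod 41 = 20 * (28 - 17) - 23 = 33

P + Q = (17, 33)


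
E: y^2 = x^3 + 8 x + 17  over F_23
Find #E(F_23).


For each x in F_23, count y with y^2 = x^3 + 8 x + 17 mod 23:
  x = 1: RHS = 3, y in [7, 16]  -> 2 point(s)
  x = 2: RHS = 18, y in [8, 15]  -> 2 point(s)
  x = 7: RHS = 2, y in [5, 18]  -> 2 point(s)
  x = 8: RHS = 18, y in [8, 15]  -> 2 point(s)
  x = 9: RHS = 13, y in [6, 17]  -> 2 point(s)
  x = 10: RHS = 16, y in [4, 19]  -> 2 point(s)
  x = 12: RHS = 1, y in [1, 22]  -> 2 point(s)
  x = 13: RHS = 18, y in [8, 15]  -> 2 point(s)
  x = 15: RHS = 16, y in [4, 19]  -> 2 point(s)
  x = 16: RHS = 9, y in [3, 20]  -> 2 point(s)
  x = 17: RHS = 6, y in [11, 12]  -> 2 point(s)
  x = 18: RHS = 13, y in [6, 17]  -> 2 point(s)
  x = 19: RHS = 13, y in [6, 17]  -> 2 point(s)
  x = 20: RHS = 12, y in [9, 14]  -> 2 point(s)
  x = 21: RHS = 16, y in [4, 19]  -> 2 point(s)
  x = 22: RHS = 8, y in [10, 13]  -> 2 point(s)
Affine points: 32. Add the point at infinity: total = 33.

#E(F_23) = 33


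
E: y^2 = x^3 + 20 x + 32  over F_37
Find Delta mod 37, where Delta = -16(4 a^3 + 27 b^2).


4 a^3 + 27 b^2 = 4*20^3 + 27*32^2 = 32000 + 27648 = 59648
Delta = -16 * (59648) = -954368
Delta mod 37 = 10

Delta = 10 (mod 37)


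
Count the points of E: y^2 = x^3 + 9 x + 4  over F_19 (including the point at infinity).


For each x in F_19, count y with y^2 = x^3 + 9 x + 4 mod 19:
  x = 0: RHS = 4, y in [2, 17]  -> 2 point(s)
  x = 2: RHS = 11, y in [7, 12]  -> 2 point(s)
  x = 3: RHS = 1, y in [1, 18]  -> 2 point(s)
  x = 4: RHS = 9, y in [3, 16]  -> 2 point(s)
  x = 7: RHS = 11, y in [7, 12]  -> 2 point(s)
  x = 9: RHS = 16, y in [4, 15]  -> 2 point(s)
  x = 10: RHS = 11, y in [7, 12]  -> 2 point(s)
  x = 11: RHS = 9, y in [3, 16]  -> 2 point(s)
  x = 12: RHS = 16, y in [4, 15]  -> 2 point(s)
  x = 13: RHS = 0, y in [0]  -> 1 point(s)
  x = 14: RHS = 5, y in [9, 10]  -> 2 point(s)
  x = 16: RHS = 7, y in [8, 11]  -> 2 point(s)
  x = 17: RHS = 16, y in [4, 15]  -> 2 point(s)
Affine points: 25. Add the point at infinity: total = 26.

#E(F_19) = 26


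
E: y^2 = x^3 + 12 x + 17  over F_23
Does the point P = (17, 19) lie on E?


Check whether y^2 = x^3 + 12 x + 17 (mod 23) for (x, y) = (17, 19).
LHS: y^2 = 19^2 mod 23 = 16
RHS: x^3 + 12 x + 17 = 17^3 + 12*17 + 17 mod 23 = 5
LHS != RHS

No, not on the curve


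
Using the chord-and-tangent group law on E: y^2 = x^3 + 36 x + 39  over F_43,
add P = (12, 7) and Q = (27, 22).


P != Q, so use the chord formula.
s = (y2 - y1) / (x2 - x1) = (15) / (15) mod 43 = 1
x3 = s^2 - x1 - x2 mod 43 = 1^2 - 12 - 27 = 5
y3 = s (x1 - x3) - y1 mod 43 = 1 * (12 - 5) - 7 = 0

P + Q = (5, 0)


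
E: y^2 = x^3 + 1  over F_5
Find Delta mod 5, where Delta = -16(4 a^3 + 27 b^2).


4 a^3 + 27 b^2 = 4*0^3 + 27*1^2 = 0 + 27 = 27
Delta = -16 * (27) = -432
Delta mod 5 = 3

Delta = 3 (mod 5)


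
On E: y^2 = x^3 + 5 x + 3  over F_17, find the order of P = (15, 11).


Compute successive multiples of P until we hit O:
  1P = (15, 11)
  2P = (4, 6)
  3P = (2, 15)
  4P = (1, 3)
  5P = (10, 4)
  6P = (13, 2)
  7P = (5, 0)
  8P = (13, 15)
  ... (continuing to 14P)
  14P = O

ord(P) = 14


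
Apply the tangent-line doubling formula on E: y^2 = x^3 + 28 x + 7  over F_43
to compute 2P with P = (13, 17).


Doubling: s = (3 x1^2 + a) / (2 y1)
s = (3*13^2 + 28) / (2*17) mod 43 = 17
x3 = s^2 - 2 x1 mod 43 = 17^2 - 2*13 = 5
y3 = s (x1 - x3) - y1 mod 43 = 17 * (13 - 5) - 17 = 33

2P = (5, 33)


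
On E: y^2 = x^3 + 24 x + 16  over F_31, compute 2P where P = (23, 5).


k = 2 = 10_2 (binary, LSB first: 01)
Double-and-add from P = (23, 5):
  bit 0 = 0: acc unchanged = O
  bit 1 = 1: acc = O + (25, 20) = (25, 20)

2P = (25, 20)


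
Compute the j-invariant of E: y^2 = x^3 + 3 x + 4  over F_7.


Delta = -16(4 a^3 + 27 b^2) mod 7 = 5
-1728 * (4 a)^3 = -1728 * (4*3)^3 mod 7 = 6
j = 6 * 5^(-1) mod 7 = 4

j = 4 (mod 7)


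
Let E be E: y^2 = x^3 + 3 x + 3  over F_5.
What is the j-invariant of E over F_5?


Delta = -16(4 a^3 + 27 b^2) mod 5 = 4
-1728 * (4 a)^3 = -1728 * (4*3)^3 mod 5 = 1
j = 1 * 4^(-1) mod 5 = 4

j = 4 (mod 5)


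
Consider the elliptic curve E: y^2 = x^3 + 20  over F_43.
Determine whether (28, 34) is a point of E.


Check whether y^2 = x^3 + 0 x + 20 (mod 43) for (x, y) = (28, 34).
LHS: y^2 = 34^2 mod 43 = 38
RHS: x^3 + 0 x + 20 = 28^3 + 0*28 + 20 mod 43 = 42
LHS != RHS

No, not on the curve


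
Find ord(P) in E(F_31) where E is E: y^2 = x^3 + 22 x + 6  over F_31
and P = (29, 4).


Compute successive multiples of P until we hit O:
  1P = (29, 4)
  2P = (24, 25)
  3P = (13, 28)
  4P = (30, 13)
  5P = (22, 28)
  6P = (12, 13)
  7P = (26, 9)
  8P = (27, 3)
  ... (continuing to 24P)
  24P = O

ord(P) = 24


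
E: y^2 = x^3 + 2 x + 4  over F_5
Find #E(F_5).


For each x in F_5, count y with y^2 = x^3 + 2 x + 4 mod 5:
  x = 0: RHS = 4, y in [2, 3]  -> 2 point(s)
  x = 2: RHS = 1, y in [1, 4]  -> 2 point(s)
  x = 4: RHS = 1, y in [1, 4]  -> 2 point(s)
Affine points: 6. Add the point at infinity: total = 7.

#E(F_5) = 7


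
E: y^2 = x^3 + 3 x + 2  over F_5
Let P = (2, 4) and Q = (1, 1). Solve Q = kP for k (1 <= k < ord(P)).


Enumerate multiples of P until we hit Q = (1, 1):
  1P = (2, 4)
  2P = (1, 1)
Match found at i = 2.

k = 2


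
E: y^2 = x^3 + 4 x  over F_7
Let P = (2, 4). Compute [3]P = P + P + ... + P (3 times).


k = 3 = 11_2 (binary, LSB first: 11)
Double-and-add from P = (2, 4):
  bit 0 = 1: acc = O + (2, 4) = (2, 4)
  bit 1 = 1: acc = (2, 4) + (0, 0) = (2, 3)

3P = (2, 3)


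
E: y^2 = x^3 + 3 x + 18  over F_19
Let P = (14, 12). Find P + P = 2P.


Doubling: s = (3 x1^2 + a) / (2 y1)
s = (3*14^2 + 3) / (2*12) mod 19 = 8
x3 = s^2 - 2 x1 mod 19 = 8^2 - 2*14 = 17
y3 = s (x1 - x3) - y1 mod 19 = 8 * (14 - 17) - 12 = 2

2P = (17, 2)


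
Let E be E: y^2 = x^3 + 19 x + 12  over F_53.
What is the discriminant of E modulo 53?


4 a^3 + 27 b^2 = 4*19^3 + 27*12^2 = 27436 + 3888 = 31324
Delta = -16 * (31324) = -501184
Delta mod 53 = 37

Delta = 37 (mod 53)


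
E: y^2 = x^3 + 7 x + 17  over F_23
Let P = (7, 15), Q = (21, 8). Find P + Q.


P != Q, so use the chord formula.
s = (y2 - y1) / (x2 - x1) = (16) / (14) mod 23 = 11
x3 = s^2 - x1 - x2 mod 23 = 11^2 - 7 - 21 = 1
y3 = s (x1 - x3) - y1 mod 23 = 11 * (7 - 1) - 15 = 5

P + Q = (1, 5)


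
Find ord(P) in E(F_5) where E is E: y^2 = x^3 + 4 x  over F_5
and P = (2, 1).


Compute successive multiples of P until we hit O:
  1P = (2, 1)
  2P = (0, 0)
  3P = (2, 4)
  4P = O

ord(P) = 4


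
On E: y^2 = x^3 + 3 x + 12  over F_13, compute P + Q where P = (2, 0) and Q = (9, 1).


P != Q, so use the chord formula.
s = (y2 - y1) / (x2 - x1) = (1) / (7) mod 13 = 2
x3 = s^2 - x1 - x2 mod 13 = 2^2 - 2 - 9 = 6
y3 = s (x1 - x3) - y1 mod 13 = 2 * (2 - 6) - 0 = 5

P + Q = (6, 5)


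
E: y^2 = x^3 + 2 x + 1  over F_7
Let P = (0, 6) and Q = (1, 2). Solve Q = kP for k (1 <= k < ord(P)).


Enumerate multiples of P until we hit Q = (1, 2):
  1P = (0, 6)
  2P = (1, 2)
Match found at i = 2.

k = 2


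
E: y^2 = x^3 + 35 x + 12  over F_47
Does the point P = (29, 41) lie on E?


Check whether y^2 = x^3 + 35 x + 12 (mod 47) for (x, y) = (29, 41).
LHS: y^2 = 41^2 mod 47 = 36
RHS: x^3 + 35 x + 12 = 29^3 + 35*29 + 12 mod 47 = 36
LHS = RHS

Yes, on the curve


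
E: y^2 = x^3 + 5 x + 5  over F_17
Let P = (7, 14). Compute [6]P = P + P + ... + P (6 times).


k = 6 = 110_2 (binary, LSB first: 011)
Double-and-add from P = (7, 14):
  bit 0 = 0: acc unchanged = O
  bit 1 = 1: acc = O + (12, 5) = (12, 5)
  bit 2 = 1: acc = (12, 5) + (6, 9) = (7, 3)

6P = (7, 3)


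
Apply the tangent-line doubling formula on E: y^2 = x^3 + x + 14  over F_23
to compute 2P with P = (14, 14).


Doubling: s = (3 x1^2 + a) / (2 y1)
s = (3*14^2 + 1) / (2*14) mod 23 = 12
x3 = s^2 - 2 x1 mod 23 = 12^2 - 2*14 = 1
y3 = s (x1 - x3) - y1 mod 23 = 12 * (14 - 1) - 14 = 4

2P = (1, 4)


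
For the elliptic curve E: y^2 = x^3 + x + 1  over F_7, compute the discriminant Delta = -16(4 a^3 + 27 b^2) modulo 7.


4 a^3 + 27 b^2 = 4*1^3 + 27*1^2 = 4 + 27 = 31
Delta = -16 * (31) = -496
Delta mod 7 = 1

Delta = 1 (mod 7)


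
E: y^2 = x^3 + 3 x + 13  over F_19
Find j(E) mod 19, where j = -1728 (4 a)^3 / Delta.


Delta = -16(4 a^3 + 27 b^2) mod 19 = 10
-1728 * (4 a)^3 = -1728 * (4*3)^3 mod 19 = 18
j = 18 * 10^(-1) mod 19 = 17

j = 17 (mod 19)


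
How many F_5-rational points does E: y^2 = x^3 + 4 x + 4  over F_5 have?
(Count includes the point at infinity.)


For each x in F_5, count y with y^2 = x^3 + 4 x + 4 mod 5:
  x = 0: RHS = 4, y in [2, 3]  -> 2 point(s)
  x = 1: RHS = 4, y in [2, 3]  -> 2 point(s)
  x = 2: RHS = 0, y in [0]  -> 1 point(s)
  x = 4: RHS = 4, y in [2, 3]  -> 2 point(s)
Affine points: 7. Add the point at infinity: total = 8.

#E(F_5) = 8


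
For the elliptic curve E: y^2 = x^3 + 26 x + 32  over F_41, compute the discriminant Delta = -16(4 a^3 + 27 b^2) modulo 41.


4 a^3 + 27 b^2 = 4*26^3 + 27*32^2 = 70304 + 27648 = 97952
Delta = -16 * (97952) = -1567232
Delta mod 41 = 34

Delta = 34 (mod 41)


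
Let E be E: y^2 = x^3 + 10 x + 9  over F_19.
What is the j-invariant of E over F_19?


Delta = -16(4 a^3 + 27 b^2) mod 19 = 17
-1728 * (4 a)^3 = -1728 * (4*10)^3 mod 19 = 8
j = 8 * 17^(-1) mod 19 = 15

j = 15 (mod 19)


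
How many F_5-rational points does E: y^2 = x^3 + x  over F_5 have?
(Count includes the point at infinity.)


For each x in F_5, count y with y^2 = x^3 + 1 x + 0 mod 5:
  x = 0: RHS = 0, y in [0]  -> 1 point(s)
  x = 2: RHS = 0, y in [0]  -> 1 point(s)
  x = 3: RHS = 0, y in [0]  -> 1 point(s)
Affine points: 3. Add the point at infinity: total = 4.

#E(F_5) = 4


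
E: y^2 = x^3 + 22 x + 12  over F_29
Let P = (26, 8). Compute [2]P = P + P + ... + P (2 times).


k = 2 = 10_2 (binary, LSB first: 01)
Double-and-add from P = (26, 8):
  bit 0 = 0: acc unchanged = O
  bit 1 = 1: acc = O + (13, 1) = (13, 1)

2P = (13, 1)


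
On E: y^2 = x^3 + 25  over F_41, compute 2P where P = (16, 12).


Doubling: s = (3 x1^2 + a) / (2 y1)
s = (3*16^2 + 0) / (2*12) mod 41 = 32
x3 = s^2 - 2 x1 mod 41 = 32^2 - 2*16 = 8
y3 = s (x1 - x3) - y1 mod 41 = 32 * (16 - 8) - 12 = 39

2P = (8, 39)


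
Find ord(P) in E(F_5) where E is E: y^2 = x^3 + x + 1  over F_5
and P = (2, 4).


Compute successive multiples of P until we hit O:
  1P = (2, 4)
  2P = (2, 1)
  3P = O

ord(P) = 3


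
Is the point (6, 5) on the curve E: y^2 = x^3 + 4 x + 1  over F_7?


Check whether y^2 = x^3 + 4 x + 1 (mod 7) for (x, y) = (6, 5).
LHS: y^2 = 5^2 mod 7 = 4
RHS: x^3 + 4 x + 1 = 6^3 + 4*6 + 1 mod 7 = 3
LHS != RHS

No, not on the curve


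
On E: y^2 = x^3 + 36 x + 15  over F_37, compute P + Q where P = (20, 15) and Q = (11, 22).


P != Q, so use the chord formula.
s = (y2 - y1) / (x2 - x1) = (7) / (28) mod 37 = 28
x3 = s^2 - x1 - x2 mod 37 = 28^2 - 20 - 11 = 13
y3 = s (x1 - x3) - y1 mod 37 = 28 * (20 - 13) - 15 = 33

P + Q = (13, 33)


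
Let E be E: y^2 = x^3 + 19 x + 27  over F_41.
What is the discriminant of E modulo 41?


4 a^3 + 27 b^2 = 4*19^3 + 27*27^2 = 27436 + 19683 = 47119
Delta = -16 * (47119) = -753904
Delta mod 41 = 4

Delta = 4 (mod 41)


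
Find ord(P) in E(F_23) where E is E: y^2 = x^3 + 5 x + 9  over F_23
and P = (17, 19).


Compute successive multiples of P until we hit O:
  1P = (17, 19)
  2P = (2, 2)
  3P = (6, 18)
  4P = (4, 1)
  5P = (8, 20)
  6P = (0, 20)
  7P = (22, 7)
  8P = (10, 1)
  ... (continuing to 25P)
  25P = O

ord(P) = 25


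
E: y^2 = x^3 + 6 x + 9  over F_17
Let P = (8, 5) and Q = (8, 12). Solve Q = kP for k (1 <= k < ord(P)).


Enumerate multiples of P until we hit Q = (8, 12):
  1P = (8, 5)
  2P = (0, 14)
  3P = (10, 10)
  4P = (1, 4)
  5P = (16, 6)
  6P = (14, 7)
  7P = (14, 10)
  8P = (16, 11)
  9P = (1, 13)
  10P = (10, 7)
  11P = (0, 3)
  12P = (8, 12)
Match found at i = 12.

k = 12


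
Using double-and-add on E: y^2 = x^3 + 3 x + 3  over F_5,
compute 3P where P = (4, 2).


k = 3 = 11_2 (binary, LSB first: 11)
Double-and-add from P = (4, 2):
  bit 0 = 1: acc = O + (4, 2) = (4, 2)
  bit 1 = 1: acc = (4, 2) + (3, 2) = (3, 3)

3P = (3, 3)


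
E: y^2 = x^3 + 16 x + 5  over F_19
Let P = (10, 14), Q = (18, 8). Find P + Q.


P != Q, so use the chord formula.
s = (y2 - y1) / (x2 - x1) = (13) / (8) mod 19 = 4
x3 = s^2 - x1 - x2 mod 19 = 4^2 - 10 - 18 = 7
y3 = s (x1 - x3) - y1 mod 19 = 4 * (10 - 7) - 14 = 17

P + Q = (7, 17)


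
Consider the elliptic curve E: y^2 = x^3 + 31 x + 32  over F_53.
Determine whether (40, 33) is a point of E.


Check whether y^2 = x^3 + 31 x + 32 (mod 53) for (x, y) = (40, 33).
LHS: y^2 = 33^2 mod 53 = 29
RHS: x^3 + 31 x + 32 = 40^3 + 31*40 + 32 mod 53 = 29
LHS = RHS

Yes, on the curve


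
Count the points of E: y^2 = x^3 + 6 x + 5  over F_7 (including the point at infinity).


For each x in F_7, count y with y^2 = x^3 + 6 x + 5 mod 7:
  x = 2: RHS = 4, y in [2, 5]  -> 2 point(s)
  x = 3: RHS = 1, y in [1, 6]  -> 2 point(s)
  x = 4: RHS = 2, y in [3, 4]  -> 2 point(s)
Affine points: 6. Add the point at infinity: total = 7.

#E(F_7) = 7


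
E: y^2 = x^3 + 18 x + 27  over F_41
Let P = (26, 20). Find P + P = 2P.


Doubling: s = (3 x1^2 + a) / (2 y1)
s = (3*26^2 + 18) / (2*20) mod 41 = 4
x3 = s^2 - 2 x1 mod 41 = 4^2 - 2*26 = 5
y3 = s (x1 - x3) - y1 mod 41 = 4 * (26 - 5) - 20 = 23

2P = (5, 23)


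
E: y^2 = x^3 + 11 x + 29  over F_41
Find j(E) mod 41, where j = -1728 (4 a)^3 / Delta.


Delta = -16(4 a^3 + 27 b^2) mod 41 = 3
-1728 * (4 a)^3 = -1728 * (4*11)^3 mod 41 = 2
j = 2 * 3^(-1) mod 41 = 28

j = 28 (mod 41)


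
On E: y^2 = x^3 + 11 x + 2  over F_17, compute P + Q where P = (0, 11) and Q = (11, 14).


P != Q, so use the chord formula.
s = (y2 - y1) / (x2 - x1) = (3) / (11) mod 17 = 8
x3 = s^2 - x1 - x2 mod 17 = 8^2 - 0 - 11 = 2
y3 = s (x1 - x3) - y1 mod 17 = 8 * (0 - 2) - 11 = 7

P + Q = (2, 7)


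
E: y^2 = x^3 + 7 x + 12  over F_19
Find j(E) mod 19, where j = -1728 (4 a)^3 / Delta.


Delta = -16(4 a^3 + 27 b^2) mod 19 = 10
-1728 * (4 a)^3 = -1728 * (4*7)^3 mod 19 = 7
j = 7 * 10^(-1) mod 19 = 14

j = 14 (mod 19)


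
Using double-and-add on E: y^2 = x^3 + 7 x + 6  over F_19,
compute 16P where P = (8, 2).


k = 16 = 10000_2 (binary, LSB first: 00001)
Double-and-add from P = (8, 2):
  bit 0 = 0: acc unchanged = O
  bit 1 = 0: acc unchanged = O
  bit 2 = 0: acc unchanged = O
  bit 3 = 0: acc unchanged = O
  bit 4 = 1: acc = O + (14, 6) = (14, 6)

16P = (14, 6)


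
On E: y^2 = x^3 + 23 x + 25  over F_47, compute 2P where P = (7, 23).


Doubling: s = (3 x1^2 + a) / (2 y1)
s = (3*7^2 + 23) / (2*23) mod 47 = 18
x3 = s^2 - 2 x1 mod 47 = 18^2 - 2*7 = 28
y3 = s (x1 - x3) - y1 mod 47 = 18 * (7 - 28) - 23 = 22

2P = (28, 22)


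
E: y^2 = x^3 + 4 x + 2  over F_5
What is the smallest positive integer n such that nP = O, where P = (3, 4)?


Compute successive multiples of P until we hit O:
  1P = (3, 4)
  2P = (3, 1)
  3P = O

ord(P) = 3


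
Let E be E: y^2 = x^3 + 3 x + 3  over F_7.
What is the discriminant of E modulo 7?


4 a^3 + 27 b^2 = 4*3^3 + 27*3^2 = 108 + 243 = 351
Delta = -16 * (351) = -5616
Delta mod 7 = 5

Delta = 5 (mod 7)


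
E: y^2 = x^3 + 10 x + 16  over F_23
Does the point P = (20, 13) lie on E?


Check whether y^2 = x^3 + 10 x + 16 (mod 23) for (x, y) = (20, 13).
LHS: y^2 = 13^2 mod 23 = 8
RHS: x^3 + 10 x + 16 = 20^3 + 10*20 + 16 mod 23 = 5
LHS != RHS

No, not on the curve


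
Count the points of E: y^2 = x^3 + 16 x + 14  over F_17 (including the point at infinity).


For each x in F_17, count y with y^2 = x^3 + 16 x + 14 mod 17:
  x = 3: RHS = 4, y in [2, 15]  -> 2 point(s)
  x = 5: RHS = 15, y in [7, 10]  -> 2 point(s)
  x = 8: RHS = 8, y in [5, 12]  -> 2 point(s)
  x = 10: RHS = 1, y in [1, 16]  -> 2 point(s)
  x = 11: RHS = 8, y in [5, 12]  -> 2 point(s)
  x = 12: RHS = 13, y in [8, 9]  -> 2 point(s)
  x = 15: RHS = 8, y in [5, 12]  -> 2 point(s)
Affine points: 14. Add the point at infinity: total = 15.

#E(F_17) = 15


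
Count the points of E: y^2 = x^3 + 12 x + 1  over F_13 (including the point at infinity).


For each x in F_13, count y with y^2 = x^3 + 12 x + 1 mod 13:
  x = 0: RHS = 1, y in [1, 12]  -> 2 point(s)
  x = 1: RHS = 1, y in [1, 12]  -> 2 point(s)
  x = 3: RHS = 12, y in [5, 8]  -> 2 point(s)
  x = 4: RHS = 9, y in [3, 10]  -> 2 point(s)
  x = 5: RHS = 4, y in [2, 11]  -> 2 point(s)
  x = 6: RHS = 3, y in [4, 9]  -> 2 point(s)
  x = 7: RHS = 12, y in [5, 8]  -> 2 point(s)
  x = 10: RHS = 3, y in [4, 9]  -> 2 point(s)
  x = 12: RHS = 1, y in [1, 12]  -> 2 point(s)
Affine points: 18. Add the point at infinity: total = 19.

#E(F_13) = 19


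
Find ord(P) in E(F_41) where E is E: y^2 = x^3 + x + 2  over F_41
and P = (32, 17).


Compute successive multiples of P until we hit O:
  1P = (32, 17)
  2P = (39, 22)
  3P = (9, 17)
  4P = (0, 24)
  5P = (1, 39)
  6P = (3, 14)
  7P = (24, 22)
  8P = (36, 6)
  ... (continuing to 20P)
  20P = O

ord(P) = 20


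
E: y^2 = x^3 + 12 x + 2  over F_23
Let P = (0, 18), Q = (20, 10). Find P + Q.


P != Q, so use the chord formula.
s = (y2 - y1) / (x2 - x1) = (15) / (20) mod 23 = 18
x3 = s^2 - x1 - x2 mod 23 = 18^2 - 0 - 20 = 5
y3 = s (x1 - x3) - y1 mod 23 = 18 * (0 - 5) - 18 = 7

P + Q = (5, 7)


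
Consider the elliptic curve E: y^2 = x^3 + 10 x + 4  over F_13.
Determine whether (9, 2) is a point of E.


Check whether y^2 = x^3 + 10 x + 4 (mod 13) for (x, y) = (9, 2).
LHS: y^2 = 2^2 mod 13 = 4
RHS: x^3 + 10 x + 4 = 9^3 + 10*9 + 4 mod 13 = 4
LHS = RHS

Yes, on the curve


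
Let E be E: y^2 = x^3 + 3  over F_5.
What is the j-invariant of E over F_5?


Delta = -16(4 a^3 + 27 b^2) mod 5 = 2
-1728 * (4 a)^3 = -1728 * (4*0)^3 mod 5 = 0
j = 0 * 2^(-1) mod 5 = 0

j = 0 (mod 5)


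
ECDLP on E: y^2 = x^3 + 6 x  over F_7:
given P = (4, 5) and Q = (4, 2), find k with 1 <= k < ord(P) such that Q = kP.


Enumerate multiples of P until we hit Q = (4, 2):
  1P = (4, 5)
  2P = (1, 0)
  3P = (4, 2)
Match found at i = 3.

k = 3


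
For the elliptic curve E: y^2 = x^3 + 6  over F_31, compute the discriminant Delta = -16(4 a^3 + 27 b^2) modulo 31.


4 a^3 + 27 b^2 = 4*0^3 + 27*6^2 = 0 + 972 = 972
Delta = -16 * (972) = -15552
Delta mod 31 = 10

Delta = 10 (mod 31)


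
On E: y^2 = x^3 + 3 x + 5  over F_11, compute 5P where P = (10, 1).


k = 5 = 101_2 (binary, LSB first: 101)
Double-and-add from P = (10, 1):
  bit 0 = 1: acc = O + (10, 1) = (10, 1)
  bit 1 = 0: acc unchanged = (10, 1)
  bit 2 = 1: acc = (10, 1) + (1, 3) = (1, 8)

5P = (1, 8)


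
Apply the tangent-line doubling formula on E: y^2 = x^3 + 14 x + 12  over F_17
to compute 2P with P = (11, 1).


Doubling: s = (3 x1^2 + a) / (2 y1)
s = (3*11^2 + 14) / (2*1) mod 17 = 10
x3 = s^2 - 2 x1 mod 17 = 10^2 - 2*11 = 10
y3 = s (x1 - x3) - y1 mod 17 = 10 * (11 - 10) - 1 = 9

2P = (10, 9)


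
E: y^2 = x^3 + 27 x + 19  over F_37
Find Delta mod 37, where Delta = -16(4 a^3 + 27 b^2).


4 a^3 + 27 b^2 = 4*27^3 + 27*19^2 = 78732 + 9747 = 88479
Delta = -16 * (88479) = -1415664
Delta mod 37 = 30

Delta = 30 (mod 37)


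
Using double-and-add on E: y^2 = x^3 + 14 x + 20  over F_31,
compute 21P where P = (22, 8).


k = 21 = 10101_2 (binary, LSB first: 10101)
Double-and-add from P = (22, 8):
  bit 0 = 1: acc = O + (22, 8) = (22, 8)
  bit 1 = 0: acc unchanged = (22, 8)
  bit 2 = 1: acc = (22, 8) + (18, 20) = (0, 19)
  bit 3 = 0: acc unchanged = (0, 19)
  bit 4 = 1: acc = (0, 19) + (30, 25) = (6, 17)

21P = (6, 17)


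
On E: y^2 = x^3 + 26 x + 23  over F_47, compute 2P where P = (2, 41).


Doubling: s = (3 x1^2 + a) / (2 y1)
s = (3*2^2 + 26) / (2*41) mod 47 = 36
x3 = s^2 - 2 x1 mod 47 = 36^2 - 2*2 = 23
y3 = s (x1 - x3) - y1 mod 47 = 36 * (2 - 23) - 41 = 2

2P = (23, 2)


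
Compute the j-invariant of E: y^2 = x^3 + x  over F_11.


Delta = -16(4 a^3 + 27 b^2) mod 11 = 2
-1728 * (4 a)^3 = -1728 * (4*1)^3 mod 11 = 2
j = 2 * 2^(-1) mod 11 = 1

j = 1 (mod 11)


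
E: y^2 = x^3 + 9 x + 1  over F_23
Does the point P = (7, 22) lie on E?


Check whether y^2 = x^3 + 9 x + 1 (mod 23) for (x, y) = (7, 22).
LHS: y^2 = 22^2 mod 23 = 1
RHS: x^3 + 9 x + 1 = 7^3 + 9*7 + 1 mod 23 = 16
LHS != RHS

No, not on the curve


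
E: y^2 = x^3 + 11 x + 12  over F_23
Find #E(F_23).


For each x in F_23, count y with y^2 = x^3 + 11 x + 12 mod 23:
  x = 0: RHS = 12, y in [9, 14]  -> 2 point(s)
  x = 1: RHS = 1, y in [1, 22]  -> 2 point(s)
  x = 3: RHS = 3, y in [7, 16]  -> 2 point(s)
  x = 5: RHS = 8, y in [10, 13]  -> 2 point(s)
  x = 6: RHS = 18, y in [8, 15]  -> 2 point(s)
  x = 7: RHS = 18, y in [8, 15]  -> 2 point(s)
  x = 9: RHS = 12, y in [9, 14]  -> 2 point(s)
  x = 10: RHS = 18, y in [8, 15]  -> 2 point(s)
  x = 12: RHS = 9, y in [3, 20]  -> 2 point(s)
  x = 13: RHS = 6, y in [11, 12]  -> 2 point(s)
  x = 14: RHS = 12, y in [9, 14]  -> 2 point(s)
  x = 16: RHS = 6, y in [11, 12]  -> 2 point(s)
  x = 17: RHS = 6, y in [11, 12]  -> 2 point(s)
  x = 18: RHS = 16, y in [4, 19]  -> 2 point(s)
  x = 22: RHS = 0, y in [0]  -> 1 point(s)
Affine points: 29. Add the point at infinity: total = 30.

#E(F_23) = 30


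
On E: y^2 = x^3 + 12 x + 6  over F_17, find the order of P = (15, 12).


Compute successive multiples of P until we hit O:
  1P = (15, 12)
  2P = (5, 15)
  3P = (1, 11)
  4P = (3, 1)
  5P = (12, 12)
  6P = (7, 5)
  7P = (4, 4)
  8P = (13, 8)
  ... (continuing to 23P)
  23P = O

ord(P) = 23


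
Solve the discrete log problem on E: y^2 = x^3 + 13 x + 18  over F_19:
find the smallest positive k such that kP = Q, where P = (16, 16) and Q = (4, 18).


Enumerate multiples of P until we hit Q = (4, 18):
  1P = (16, 16)
  2P = (4, 18)
Match found at i = 2.

k = 2


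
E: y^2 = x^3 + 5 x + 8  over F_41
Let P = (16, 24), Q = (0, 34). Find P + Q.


P != Q, so use the chord formula.
s = (y2 - y1) / (x2 - x1) = (10) / (25) mod 41 = 25
x3 = s^2 - x1 - x2 mod 41 = 25^2 - 16 - 0 = 35
y3 = s (x1 - x3) - y1 mod 41 = 25 * (16 - 35) - 24 = 34

P + Q = (35, 34)


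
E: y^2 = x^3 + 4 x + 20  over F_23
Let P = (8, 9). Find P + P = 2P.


Doubling: s = (3 x1^2 + a) / (2 y1)
s = (3*8^2 + 4) / (2*9) mod 23 = 16
x3 = s^2 - 2 x1 mod 23 = 16^2 - 2*8 = 10
y3 = s (x1 - x3) - y1 mod 23 = 16 * (8 - 10) - 9 = 5

2P = (10, 5)


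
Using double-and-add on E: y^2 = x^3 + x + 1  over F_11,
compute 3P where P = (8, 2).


k = 3 = 11_2 (binary, LSB first: 11)
Double-and-add from P = (8, 2):
  bit 0 = 1: acc = O + (8, 2) = (8, 2)
  bit 1 = 1: acc = (8, 2) + (0, 10) = (4, 5)

3P = (4, 5)


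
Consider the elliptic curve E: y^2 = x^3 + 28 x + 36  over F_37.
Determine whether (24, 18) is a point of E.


Check whether y^2 = x^3 + 28 x + 36 (mod 37) for (x, y) = (24, 18).
LHS: y^2 = 18^2 mod 37 = 28
RHS: x^3 + 28 x + 36 = 24^3 + 28*24 + 36 mod 37 = 28
LHS = RHS

Yes, on the curve


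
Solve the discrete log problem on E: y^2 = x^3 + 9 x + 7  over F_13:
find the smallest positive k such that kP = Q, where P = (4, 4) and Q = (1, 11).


Enumerate multiples of P until we hit Q = (1, 11):
  1P = (4, 4)
  2P = (6, 11)
  3P = (12, 7)
  4P = (1, 2)
  5P = (7, 7)
  6P = (3, 10)
  7P = (3, 3)
  8P = (7, 6)
  9P = (1, 11)
Match found at i = 9.

k = 9


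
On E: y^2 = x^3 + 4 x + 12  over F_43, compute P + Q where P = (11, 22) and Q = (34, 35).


P != Q, so use the chord formula.
s = (y2 - y1) / (x2 - x1) = (13) / (23) mod 43 = 23
x3 = s^2 - x1 - x2 mod 43 = 23^2 - 11 - 34 = 11
y3 = s (x1 - x3) - y1 mod 43 = 23 * (11 - 11) - 22 = 21

P + Q = (11, 21)


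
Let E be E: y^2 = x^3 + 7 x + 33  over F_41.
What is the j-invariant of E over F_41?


Delta = -16(4 a^3 + 27 b^2) mod 41 = 10
-1728 * (4 a)^3 = -1728 * (4*7)^3 mod 41 = 21
j = 21 * 10^(-1) mod 41 = 39

j = 39 (mod 41)


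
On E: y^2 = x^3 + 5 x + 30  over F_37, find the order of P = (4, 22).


Compute successive multiples of P until we hit O:
  1P = (4, 22)
  2P = (1, 6)
  3P = (7, 36)
  4P = (19, 19)
  5P = (17, 25)
  6P = (27, 4)
  7P = (22, 13)
  8P = (2, 14)
  ... (continuing to 45P)
  45P = O

ord(P) = 45


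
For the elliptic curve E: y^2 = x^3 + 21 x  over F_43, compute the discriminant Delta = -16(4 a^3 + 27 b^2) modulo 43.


4 a^3 + 27 b^2 = 4*21^3 + 27*0^2 = 37044 + 0 = 37044
Delta = -16 * (37044) = -592704
Delta mod 43 = 8

Delta = 8 (mod 43)


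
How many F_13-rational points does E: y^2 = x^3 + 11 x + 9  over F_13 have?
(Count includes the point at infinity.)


For each x in F_13, count y with y^2 = x^3 + 11 x + 9 mod 13:
  x = 0: RHS = 9, y in [3, 10]  -> 2 point(s)
  x = 2: RHS = 0, y in [0]  -> 1 point(s)
  x = 3: RHS = 4, y in [2, 11]  -> 2 point(s)
  x = 4: RHS = 0, y in [0]  -> 1 point(s)
  x = 7: RHS = 0, y in [0]  -> 1 point(s)
  x = 10: RHS = 1, y in [1, 12]  -> 2 point(s)
  x = 12: RHS = 10, y in [6, 7]  -> 2 point(s)
Affine points: 11. Add the point at infinity: total = 12.

#E(F_13) = 12


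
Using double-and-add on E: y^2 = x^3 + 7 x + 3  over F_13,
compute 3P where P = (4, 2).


k = 3 = 11_2 (binary, LSB first: 11)
Double-and-add from P = (4, 2):
  bit 0 = 1: acc = O + (4, 2) = (4, 2)
  bit 1 = 1: acc = (4, 2) + (8, 8) = (0, 4)

3P = (0, 4)


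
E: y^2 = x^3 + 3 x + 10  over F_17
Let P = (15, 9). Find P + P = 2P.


Doubling: s = (3 x1^2 + a) / (2 y1)
s = (3*15^2 + 3) / (2*9) mod 17 = 15
x3 = s^2 - 2 x1 mod 17 = 15^2 - 2*15 = 8
y3 = s (x1 - x3) - y1 mod 17 = 15 * (15 - 8) - 9 = 11

2P = (8, 11)


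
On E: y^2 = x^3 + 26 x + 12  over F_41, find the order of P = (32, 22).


Compute successive multiples of P until we hit O:
  1P = (32, 22)
  2P = (13, 28)
  3P = (12, 17)
  4P = (15, 13)
  5P = (14, 2)
  6P = (18, 30)
  7P = (34, 26)
  8P = (20, 2)
  ... (continuing to 47P)
  47P = O

ord(P) = 47


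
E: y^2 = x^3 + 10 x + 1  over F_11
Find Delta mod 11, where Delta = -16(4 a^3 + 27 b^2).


4 a^3 + 27 b^2 = 4*10^3 + 27*1^2 = 4000 + 27 = 4027
Delta = -16 * (4027) = -64432
Delta mod 11 = 6

Delta = 6 (mod 11)


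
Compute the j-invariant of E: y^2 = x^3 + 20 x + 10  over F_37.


Delta = -16(4 a^3 + 27 b^2) mod 37 = 22
-1728 * (4 a)^3 = -1728 * (4*20)^3 mod 37 = 8
j = 8 * 22^(-1) mod 37 = 34

j = 34 (mod 37)


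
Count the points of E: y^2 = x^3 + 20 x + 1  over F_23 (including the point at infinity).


For each x in F_23, count y with y^2 = x^3 + 20 x + 1 mod 23:
  x = 0: RHS = 1, y in [1, 22]  -> 2 point(s)
  x = 2: RHS = 3, y in [7, 16]  -> 2 point(s)
  x = 7: RHS = 1, y in [1, 22]  -> 2 point(s)
  x = 8: RHS = 6, y in [11, 12]  -> 2 point(s)
  x = 9: RHS = 13, y in [6, 17]  -> 2 point(s)
  x = 14: RHS = 12, y in [9, 14]  -> 2 point(s)
  x = 16: RHS = 1, y in [1, 22]  -> 2 point(s)
  x = 18: RHS = 6, y in [11, 12]  -> 2 point(s)
  x = 19: RHS = 18, y in [8, 15]  -> 2 point(s)
  x = 20: RHS = 6, y in [11, 12]  -> 2 point(s)
  x = 22: RHS = 3, y in [7, 16]  -> 2 point(s)
Affine points: 22. Add the point at infinity: total = 23.

#E(F_23) = 23


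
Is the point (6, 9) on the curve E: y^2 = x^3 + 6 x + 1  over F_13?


Check whether y^2 = x^3 + 6 x + 1 (mod 13) for (x, y) = (6, 9).
LHS: y^2 = 9^2 mod 13 = 3
RHS: x^3 + 6 x + 1 = 6^3 + 6*6 + 1 mod 13 = 6
LHS != RHS

No, not on the curve


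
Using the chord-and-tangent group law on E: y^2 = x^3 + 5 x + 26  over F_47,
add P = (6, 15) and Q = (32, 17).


P != Q, so use the chord formula.
s = (y2 - y1) / (x2 - x1) = (2) / (26) mod 47 = 29
x3 = s^2 - x1 - x2 mod 47 = 29^2 - 6 - 32 = 4
y3 = s (x1 - x3) - y1 mod 47 = 29 * (6 - 4) - 15 = 43

P + Q = (4, 43)


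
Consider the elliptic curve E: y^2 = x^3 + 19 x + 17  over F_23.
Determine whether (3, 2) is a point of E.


Check whether y^2 = x^3 + 19 x + 17 (mod 23) for (x, y) = (3, 2).
LHS: y^2 = 2^2 mod 23 = 4
RHS: x^3 + 19 x + 17 = 3^3 + 19*3 + 17 mod 23 = 9
LHS != RHS

No, not on the curve


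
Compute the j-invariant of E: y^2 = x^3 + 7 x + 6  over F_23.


Delta = -16(4 a^3 + 27 b^2) mod 23 = 9
-1728 * (4 a)^3 = -1728 * (4*7)^3 mod 23 = 16
j = 16 * 9^(-1) mod 23 = 12

j = 12 (mod 23)


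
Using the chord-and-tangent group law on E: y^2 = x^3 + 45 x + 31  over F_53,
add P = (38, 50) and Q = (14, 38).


P != Q, so use the chord formula.
s = (y2 - y1) / (x2 - x1) = (41) / (29) mod 53 = 27
x3 = s^2 - x1 - x2 mod 53 = 27^2 - 38 - 14 = 41
y3 = s (x1 - x3) - y1 mod 53 = 27 * (38 - 41) - 50 = 28

P + Q = (41, 28)


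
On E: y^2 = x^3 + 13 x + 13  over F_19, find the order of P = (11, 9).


Compute successive multiples of P until we hit O:
  1P = (11, 9)
  2P = (13, 2)
  3P = (12, 4)
  4P = (2, 3)
  5P = (17, 6)
  6P = (15, 12)
  7P = (9, 2)
  8P = (16, 2)
  ... (continuing to 17P)
  17P = O

ord(P) = 17


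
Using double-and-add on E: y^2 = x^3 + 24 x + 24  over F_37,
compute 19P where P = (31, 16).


k = 19 = 10011_2 (binary, LSB first: 11001)
Double-and-add from P = (31, 16):
  bit 0 = 1: acc = O + (31, 16) = (31, 16)
  bit 1 = 1: acc = (31, 16) + (3, 7) = (4, 31)
  bit 2 = 0: acc unchanged = (4, 31)
  bit 3 = 0: acc unchanged = (4, 31)
  bit 4 = 1: acc = (4, 31) + (16, 29) = (16, 8)

19P = (16, 8)


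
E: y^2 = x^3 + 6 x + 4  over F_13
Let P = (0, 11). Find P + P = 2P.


Doubling: s = (3 x1^2 + a) / (2 y1)
s = (3*0^2 + 6) / (2*11) mod 13 = 5
x3 = s^2 - 2 x1 mod 13 = 5^2 - 2*0 = 12
y3 = s (x1 - x3) - y1 mod 13 = 5 * (0 - 12) - 11 = 7

2P = (12, 7)


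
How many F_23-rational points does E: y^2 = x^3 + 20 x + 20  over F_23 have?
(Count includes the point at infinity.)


For each x in F_23, count y with y^2 = x^3 + 20 x + 20 mod 23:
  x = 1: RHS = 18, y in [8, 15]  -> 2 point(s)
  x = 4: RHS = 3, y in [7, 16]  -> 2 point(s)
  x = 8: RHS = 2, y in [5, 18]  -> 2 point(s)
  x = 9: RHS = 9, y in [3, 20]  -> 2 point(s)
  x = 10: RHS = 1, y in [1, 22]  -> 2 point(s)
  x = 13: RHS = 16, y in [4, 19]  -> 2 point(s)
  x = 14: RHS = 8, y in [10, 13]  -> 2 point(s)
  x = 17: RHS = 6, y in [11, 12]  -> 2 point(s)
  x = 18: RHS = 2, y in [5, 18]  -> 2 point(s)
  x = 20: RHS = 2, y in [5, 18]  -> 2 point(s)
  x = 21: RHS = 18, y in [8, 15]  -> 2 point(s)
Affine points: 22. Add the point at infinity: total = 23.

#E(F_23) = 23


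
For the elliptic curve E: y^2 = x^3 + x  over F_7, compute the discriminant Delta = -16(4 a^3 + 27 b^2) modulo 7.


4 a^3 + 27 b^2 = 4*1^3 + 27*0^2 = 4 + 0 = 4
Delta = -16 * (4) = -64
Delta mod 7 = 6

Delta = 6 (mod 7)


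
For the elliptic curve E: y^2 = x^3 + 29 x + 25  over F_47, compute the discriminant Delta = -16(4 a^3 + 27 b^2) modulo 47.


4 a^3 + 27 b^2 = 4*29^3 + 27*25^2 = 97556 + 16875 = 114431
Delta = -16 * (114431) = -1830896
Delta mod 47 = 36

Delta = 36 (mod 47)


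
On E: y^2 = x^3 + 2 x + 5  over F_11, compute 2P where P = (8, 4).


Doubling: s = (3 x1^2 + a) / (2 y1)
s = (3*8^2 + 2) / (2*4) mod 11 = 5
x3 = s^2 - 2 x1 mod 11 = 5^2 - 2*8 = 9
y3 = s (x1 - x3) - y1 mod 11 = 5 * (8 - 9) - 4 = 2

2P = (9, 2)


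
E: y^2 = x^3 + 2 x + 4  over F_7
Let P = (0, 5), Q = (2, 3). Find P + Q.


P != Q, so use the chord formula.
s = (y2 - y1) / (x2 - x1) = (5) / (2) mod 7 = 6
x3 = s^2 - x1 - x2 mod 7 = 6^2 - 0 - 2 = 6
y3 = s (x1 - x3) - y1 mod 7 = 6 * (0 - 6) - 5 = 1

P + Q = (6, 1)


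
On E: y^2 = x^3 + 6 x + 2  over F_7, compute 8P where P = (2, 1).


k = 8 = 1000_2 (binary, LSB first: 0001)
Double-and-add from P = (2, 1):
  bit 0 = 0: acc unchanged = O
  bit 1 = 0: acc unchanged = O
  bit 2 = 0: acc unchanged = O
  bit 3 = 1: acc = O + (2, 6) = (2, 6)

8P = (2, 6)


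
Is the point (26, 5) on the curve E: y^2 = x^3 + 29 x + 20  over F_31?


Check whether y^2 = x^3 + 29 x + 20 (mod 31) for (x, y) = (26, 5).
LHS: y^2 = 5^2 mod 31 = 25
RHS: x^3 + 29 x + 20 = 26^3 + 29*26 + 20 mod 31 = 29
LHS != RHS

No, not on the curve


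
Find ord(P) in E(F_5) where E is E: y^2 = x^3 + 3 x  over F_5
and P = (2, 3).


Compute successive multiples of P until we hit O:
  1P = (2, 3)
  2P = (1, 2)
  3P = (3, 1)
  4P = (4, 1)
  5P = (0, 0)
  6P = (4, 4)
  7P = (3, 4)
  8P = (1, 3)
  ... (continuing to 10P)
  10P = O

ord(P) = 10


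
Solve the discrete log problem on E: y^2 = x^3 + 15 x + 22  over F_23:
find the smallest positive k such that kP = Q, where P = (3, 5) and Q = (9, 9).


Enumerate multiples of P until we hit Q = (9, 9):
  1P = (3, 5)
  2P = (19, 6)
  3P = (9, 9)
Match found at i = 3.

k = 3


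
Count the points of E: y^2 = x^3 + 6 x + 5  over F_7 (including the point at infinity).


For each x in F_7, count y with y^2 = x^3 + 6 x + 5 mod 7:
  x = 2: RHS = 4, y in [2, 5]  -> 2 point(s)
  x = 3: RHS = 1, y in [1, 6]  -> 2 point(s)
  x = 4: RHS = 2, y in [3, 4]  -> 2 point(s)
Affine points: 6. Add the point at infinity: total = 7.

#E(F_7) = 7


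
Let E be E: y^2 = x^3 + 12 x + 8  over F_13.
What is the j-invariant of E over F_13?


Delta = -16(4 a^3 + 27 b^2) mod 13 = 2
-1728 * (4 a)^3 = -1728 * (4*12)^3 mod 13 = 1
j = 1 * 2^(-1) mod 13 = 7

j = 7 (mod 13)


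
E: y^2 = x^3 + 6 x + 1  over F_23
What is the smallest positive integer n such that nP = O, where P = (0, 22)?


Compute successive multiples of P until we hit O:
  1P = (0, 22)
  2P = (9, 5)
  3P = (17, 5)
  4P = (7, 8)
  5P = (20, 18)
  6P = (15, 4)
  7P = (3, 0)
  8P = (15, 19)
  ... (continuing to 14P)
  14P = O

ord(P) = 14


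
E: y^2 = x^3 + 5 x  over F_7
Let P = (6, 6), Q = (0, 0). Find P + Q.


P != Q, so use the chord formula.
s = (y2 - y1) / (x2 - x1) = (1) / (1) mod 7 = 1
x3 = s^2 - x1 - x2 mod 7 = 1^2 - 6 - 0 = 2
y3 = s (x1 - x3) - y1 mod 7 = 1 * (6 - 2) - 6 = 5

P + Q = (2, 5)


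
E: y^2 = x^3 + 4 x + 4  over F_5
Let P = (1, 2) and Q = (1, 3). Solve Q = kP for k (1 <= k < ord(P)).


Enumerate multiples of P until we hit Q = (1, 3):
  1P = (1, 2)
  2P = (2, 0)
  3P = (1, 3)
Match found at i = 3.

k = 3


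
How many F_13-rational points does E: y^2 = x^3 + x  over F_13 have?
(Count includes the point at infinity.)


For each x in F_13, count y with y^2 = x^3 + 1 x + 0 mod 13:
  x = 0: RHS = 0, y in [0]  -> 1 point(s)
  x = 2: RHS = 10, y in [6, 7]  -> 2 point(s)
  x = 3: RHS = 4, y in [2, 11]  -> 2 point(s)
  x = 4: RHS = 3, y in [4, 9]  -> 2 point(s)
  x = 5: RHS = 0, y in [0]  -> 1 point(s)
  x = 6: RHS = 1, y in [1, 12]  -> 2 point(s)
  x = 7: RHS = 12, y in [5, 8]  -> 2 point(s)
  x = 8: RHS = 0, y in [0]  -> 1 point(s)
  x = 9: RHS = 10, y in [6, 7]  -> 2 point(s)
  x = 10: RHS = 9, y in [3, 10]  -> 2 point(s)
  x = 11: RHS = 3, y in [4, 9]  -> 2 point(s)
Affine points: 19. Add the point at infinity: total = 20.

#E(F_13) = 20


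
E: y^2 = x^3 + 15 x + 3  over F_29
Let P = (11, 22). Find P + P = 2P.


Doubling: s = (3 x1^2 + a) / (2 y1)
s = (3*11^2 + 15) / (2*22) mod 29 = 2
x3 = s^2 - 2 x1 mod 29 = 2^2 - 2*11 = 11
y3 = s (x1 - x3) - y1 mod 29 = 2 * (11 - 11) - 22 = 7

2P = (11, 7)


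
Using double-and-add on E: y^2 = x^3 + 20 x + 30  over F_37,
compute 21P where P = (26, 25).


k = 21 = 10101_2 (binary, LSB first: 10101)
Double-and-add from P = (26, 25):
  bit 0 = 1: acc = O + (26, 25) = (26, 25)
  bit 1 = 0: acc unchanged = (26, 25)
  bit 2 = 1: acc = (26, 25) + (0, 17) = (10, 34)
  bit 3 = 0: acc unchanged = (10, 34)
  bit 4 = 1: acc = (10, 34) + (2, 35) = (36, 34)

21P = (36, 34)


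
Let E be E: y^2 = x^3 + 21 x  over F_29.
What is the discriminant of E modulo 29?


4 a^3 + 27 b^2 = 4*21^3 + 27*0^2 = 37044 + 0 = 37044
Delta = -16 * (37044) = -592704
Delta mod 29 = 27

Delta = 27 (mod 29)


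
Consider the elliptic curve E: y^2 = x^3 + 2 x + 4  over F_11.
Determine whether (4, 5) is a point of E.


Check whether y^2 = x^3 + 2 x + 4 (mod 11) for (x, y) = (4, 5).
LHS: y^2 = 5^2 mod 11 = 3
RHS: x^3 + 2 x + 4 = 4^3 + 2*4 + 4 mod 11 = 10
LHS != RHS

No, not on the curve


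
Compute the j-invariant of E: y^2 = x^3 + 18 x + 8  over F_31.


Delta = -16(4 a^3 + 27 b^2) mod 31 = 27
-1728 * (4 a)^3 = -1728 * (4*18)^3 mod 31 = 2
j = 2 * 27^(-1) mod 31 = 15

j = 15 (mod 31)
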